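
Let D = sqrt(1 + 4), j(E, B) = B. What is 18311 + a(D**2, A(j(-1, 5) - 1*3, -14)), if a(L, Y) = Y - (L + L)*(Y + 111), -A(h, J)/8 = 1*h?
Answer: 17345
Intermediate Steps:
A(h, J) = -8*h
D = sqrt(5) ≈ 2.2361
a(L, Y) = Y - 2*L*(111 + Y)
18311 + a(D**2, A(j(-1, 5) - 1*3, -14)) = 18311 + (-8*(5 - 1*3) - 222*(sqrt(5))**2 - 2*(sqrt(5))**2*(-8*(5 - 1*3))) = 18311 + (-8*(5 - 3) - 222*5 - 2*5*(-8*(5 - 3))) = 18311 + (-8*2 - 1110 - 2*5*(-8*2)) = 18311 + (-16 - 1110 - 2*5*(-16)) = 18311 + (-16 - 1110 + 160) = 18311 - 966 = 17345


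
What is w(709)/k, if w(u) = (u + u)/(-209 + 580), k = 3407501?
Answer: 1418/1264182871 ≈ 1.1217e-6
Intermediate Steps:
w(u) = 2*u/371 (w(u) = (2*u)/371 = (2*u)*(1/371) = 2*u/371)
w(709)/k = ((2/371)*709)/3407501 = (1418/371)*(1/3407501) = 1418/1264182871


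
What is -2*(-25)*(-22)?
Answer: -1100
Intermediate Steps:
-2*(-25)*(-22) = 50*(-22) = -1100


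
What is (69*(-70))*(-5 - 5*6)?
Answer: 169050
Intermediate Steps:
(69*(-70))*(-5 - 5*6) = -4830*(-5 - 30) = -4830*(-35) = 169050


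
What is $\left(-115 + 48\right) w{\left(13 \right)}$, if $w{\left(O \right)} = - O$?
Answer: $871$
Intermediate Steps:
$\left(-115 + 48\right) w{\left(13 \right)} = \left(-115 + 48\right) \left(\left(-1\right) 13\right) = \left(-67\right) \left(-13\right) = 871$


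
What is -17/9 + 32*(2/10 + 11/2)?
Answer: 8123/45 ≈ 180.51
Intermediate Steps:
-17/9 + 32*(2/10 + 11/2) = -17*⅑ + 32*(2*(⅒) + 11*(½)) = -17/9 + 32*(⅕ + 11/2) = -17/9 + 32*(57/10) = -17/9 + 912/5 = 8123/45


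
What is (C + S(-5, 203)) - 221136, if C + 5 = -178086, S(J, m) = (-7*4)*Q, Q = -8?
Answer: -399003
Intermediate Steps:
S(J, m) = 224 (S(J, m) = -7*4*(-8) = -28*(-8) = 224)
C = -178091 (C = -5 - 178086 = -178091)
(C + S(-5, 203)) - 221136 = (-178091 + 224) - 221136 = -177867 - 221136 = -399003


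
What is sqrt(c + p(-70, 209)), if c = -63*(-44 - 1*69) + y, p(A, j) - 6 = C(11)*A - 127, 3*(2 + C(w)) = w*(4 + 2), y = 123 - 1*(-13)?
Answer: sqrt(5734) ≈ 75.723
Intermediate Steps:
y = 136 (y = 123 + 13 = 136)
C(w) = -2 + 2*w (C(w) = -2 + (w*(4 + 2))/3 = -2 + (w*6)/3 = -2 + (6*w)/3 = -2 + 2*w)
p(A, j) = -121 + 20*A (p(A, j) = 6 + ((-2 + 2*11)*A - 127) = 6 + ((-2 + 22)*A - 127) = 6 + (20*A - 127) = 6 + (-127 + 20*A) = -121 + 20*A)
c = 7255 (c = -63*(-44 - 1*69) + 136 = -63*(-44 - 69) + 136 = -63*(-113) + 136 = 7119 + 136 = 7255)
sqrt(c + p(-70, 209)) = sqrt(7255 + (-121 + 20*(-70))) = sqrt(7255 + (-121 - 1400)) = sqrt(7255 - 1521) = sqrt(5734)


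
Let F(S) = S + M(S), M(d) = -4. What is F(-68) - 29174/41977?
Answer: -3051518/41977 ≈ -72.695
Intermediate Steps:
F(S) = -4 + S (F(S) = S - 4 = -4 + S)
F(-68) - 29174/41977 = (-4 - 68) - 29174/41977 = -72 - 29174/41977 = -3051518/41977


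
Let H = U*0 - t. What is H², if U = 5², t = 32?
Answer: 1024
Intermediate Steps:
U = 25
H = -32 (H = 25*0 - 1*32 = 0 - 32 = -32)
H² = (-32)² = 1024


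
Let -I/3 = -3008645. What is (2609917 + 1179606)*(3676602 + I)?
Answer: 48136556119851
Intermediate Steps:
I = 9025935 (I = -3*(-3008645) = 9025935)
(2609917 + 1179606)*(3676602 + I) = (2609917 + 1179606)*(3676602 + 9025935) = 3789523*12702537 = 48136556119851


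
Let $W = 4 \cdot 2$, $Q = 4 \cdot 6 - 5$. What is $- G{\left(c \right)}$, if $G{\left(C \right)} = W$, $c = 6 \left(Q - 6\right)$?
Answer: $-8$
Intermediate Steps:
$Q = 19$ ($Q = 24 - 5 = 19$)
$W = 8$
$c = 78$ ($c = 6 \left(19 - 6\right) = 6 \cdot 13 = 78$)
$G{\left(C \right)} = 8$
$- G{\left(c \right)} = \left(-1\right) 8 = -8$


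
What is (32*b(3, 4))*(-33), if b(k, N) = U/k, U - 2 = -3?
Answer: 352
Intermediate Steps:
U = -1 (U = 2 - 3 = -1)
b(k, N) = -1/k
(32*b(3, 4))*(-33) = (32*(-1/3))*(-33) = (32*(-1*⅓))*(-33) = (32*(-⅓))*(-33) = -32/3*(-33) = 352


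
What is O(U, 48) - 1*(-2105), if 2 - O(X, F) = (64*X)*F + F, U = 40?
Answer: -120821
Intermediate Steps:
O(X, F) = 2 - F - 64*F*X (O(X, F) = 2 - ((64*X)*F + F) = 2 - (64*F*X + F) = 2 - (F + 64*F*X) = 2 + (-F - 64*F*X) = 2 - F - 64*F*X)
O(U, 48) - 1*(-2105) = (2 - 1*48 - 64*48*40) - 1*(-2105) = (2 - 48 - 122880) + 2105 = -122926 + 2105 = -120821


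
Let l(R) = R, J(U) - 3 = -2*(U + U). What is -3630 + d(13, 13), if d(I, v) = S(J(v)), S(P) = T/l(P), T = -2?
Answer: -177868/49 ≈ -3630.0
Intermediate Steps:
J(U) = 3 - 4*U (J(U) = 3 - 2*(U + U) = 3 - 4*U)
S(P) = -2/P
d(I, v) = -2/(3 - 4*v)
-3630 + d(13, 13) = -3630 + 2/(-3 + 4*13) = -3630 + 2/(-3 + 52) = -3630 + 2/49 = -177868/49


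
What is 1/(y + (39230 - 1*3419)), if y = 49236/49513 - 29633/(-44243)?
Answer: 2190603659/78451353199526 ≈ 2.7923e-5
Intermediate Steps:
y = 3645567077/2190603659 (y = 49236*(1/49513) - 29633*(-1/44243) = 49236/49513 + 29633/44243 = 3645567077/2190603659 ≈ 1.6642)
1/(y + (39230 - 1*3419)) = 1/(3645567077/2190603659 + (39230 - 1*3419)) = 1/(3645567077/2190603659 + (39230 - 3419)) = 1/(3645567077/2190603659 + 35811) = 1/(78451353199526/2190603659) = 2190603659/78451353199526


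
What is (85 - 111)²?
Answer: 676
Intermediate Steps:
(85 - 111)² = (-26)² = 676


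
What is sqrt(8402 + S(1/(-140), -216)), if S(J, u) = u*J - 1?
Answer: sqrt(10293115)/35 ≈ 91.665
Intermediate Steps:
S(J, u) = -1 + J*u (S(J, u) = J*u - 1 = -1 + J*u)
sqrt(8402 + S(1/(-140), -216)) = sqrt(8402 + (-1 - 216/(-140))) = sqrt(8402 + (-1 - 1/140*(-216))) = sqrt(8402 + (-1 + 54/35)) = sqrt(8402 + 19/35) = sqrt(294089/35) = sqrt(10293115)/35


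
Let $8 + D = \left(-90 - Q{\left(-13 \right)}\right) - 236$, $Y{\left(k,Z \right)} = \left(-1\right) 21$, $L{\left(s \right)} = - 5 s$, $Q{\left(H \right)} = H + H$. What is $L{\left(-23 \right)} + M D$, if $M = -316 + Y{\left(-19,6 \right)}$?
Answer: $103911$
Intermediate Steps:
$Q{\left(H \right)} = 2 H$
$Y{\left(k,Z \right)} = -21$
$M = -337$ ($M = -316 - 21 = -337$)
$D = -308$ ($D = -8 - \left(326 - 26\right) = -8 - 300 = -308$)
$L{\left(-23 \right)} + M D = \left(-5\right) \left(-23\right) - -103796 = 115 + 103796 = 103911$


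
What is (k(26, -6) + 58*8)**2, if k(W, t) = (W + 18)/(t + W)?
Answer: 5433561/25 ≈ 2.1734e+5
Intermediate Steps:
k(W, t) = (18 + W)/(W + t)
(k(26, -6) + 58*8)**2 = ((18 + 26)/(26 - 6) + 58*8)**2 = (44/20 + 464)**2 = ((1/20)*44 + 464)**2 = (11/5 + 464)**2 = (2331/5)**2 = 5433561/25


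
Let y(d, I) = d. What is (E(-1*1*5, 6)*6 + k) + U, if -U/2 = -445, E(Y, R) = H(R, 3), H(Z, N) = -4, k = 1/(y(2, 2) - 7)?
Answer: 4329/5 ≈ 865.80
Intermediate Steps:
k = -⅕ (k = 1/(2 - 7) = 1/(-5) = -⅕ ≈ -0.20000)
E(Y, R) = -4
U = 890 (U = -2*(-445) = 890)
(E(-1*1*5, 6)*6 + k) + U = (-4*6 - ⅕) + 890 = (-24 - ⅕) + 890 = -121/5 + 890 = 4329/5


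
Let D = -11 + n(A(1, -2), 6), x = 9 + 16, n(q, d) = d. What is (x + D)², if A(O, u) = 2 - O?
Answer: 400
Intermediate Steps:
x = 25
D = -5 (D = -11 + 6 = -5)
(x + D)² = (25 - 5)² = 20² = 400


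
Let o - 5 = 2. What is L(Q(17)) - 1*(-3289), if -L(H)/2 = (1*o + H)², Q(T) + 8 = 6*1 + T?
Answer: 2321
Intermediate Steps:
o = 7 (o = 5 + 2 = 7)
Q(T) = -2 + T (Q(T) = -8 + (6*1 + T) = -8 + (6 + T) = -2 + T)
L(H) = -2*(7 + H)² (L(H) = -2*(1*7 + H)² = -2*(7 + H)²)
L(Q(17)) - 1*(-3289) = -2*(7 + (-2 + 17))² - 1*(-3289) = -2*(7 + 15)² + 3289 = -2*22² + 3289 = -2*484 + 3289 = -968 + 3289 = 2321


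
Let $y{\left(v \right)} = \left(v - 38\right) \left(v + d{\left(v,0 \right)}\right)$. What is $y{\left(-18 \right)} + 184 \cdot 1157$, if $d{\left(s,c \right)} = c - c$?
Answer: $213896$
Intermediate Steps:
$d{\left(s,c \right)} = 0$
$y{\left(v \right)} = v \left(-38 + v\right)$ ($y{\left(v \right)} = \left(v - 38\right) \left(v + 0\right) = \left(-38 + v\right) v = v \left(-38 + v\right)$)
$y{\left(-18 \right)} + 184 \cdot 1157 = - 18 \left(-38 - 18\right) + 184 \cdot 1157 = \left(-18\right) \left(-56\right) + 212888 = 1008 + 212888 = 213896$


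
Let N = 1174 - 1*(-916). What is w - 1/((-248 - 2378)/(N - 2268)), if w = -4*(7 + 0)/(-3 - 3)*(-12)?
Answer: -73617/1313 ≈ -56.068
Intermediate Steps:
N = 2090 (N = 1174 + 916 = 2090)
w = -56 (w = -28/(-6)*(-12) = -28*(-1)/6*(-12) = -4*(-7/6)*(-12) = (14/3)*(-12) = -56)
w - 1/((-248 - 2378)/(N - 2268)) = -56 - 1/((-248 - 2378)/(2090 - 2268)) = -56 - 1/((-2626/(-178))) = -56 - 1/((-2626*(-1/178))) = -56 - 1/1313/89 = -56 - 1*89/1313 = -56 - 89/1313 = -73617/1313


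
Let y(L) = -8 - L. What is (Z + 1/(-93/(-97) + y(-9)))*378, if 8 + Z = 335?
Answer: 11760903/95 ≈ 1.2380e+5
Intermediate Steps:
Z = 327 (Z = -8 + 335 = 327)
(Z + 1/(-93/(-97) + y(-9)))*378 = (327 + 1/(-93/(-97) + (-8 - 1*(-9))))*378 = (327 + 1/(-93*(-1/97) + (-8 + 9)))*378 = (327 + 1/(93/97 + 1))*378 = (327 + 1/(190/97))*378 = (327 + 97/190)*378 = (62227/190)*378 = 11760903/95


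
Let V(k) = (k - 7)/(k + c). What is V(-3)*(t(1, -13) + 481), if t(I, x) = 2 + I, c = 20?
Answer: -4840/17 ≈ -284.71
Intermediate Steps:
V(k) = (-7 + k)/(20 + k) (V(k) = (k - 7)/(k + 20) = (-7 + k)/(20 + k))
V(-3)*(t(1, -13) + 481) = ((-7 - 3)/(20 - 3))*((2 + 1) + 481) = (-10/17)*(3 + 481) = ((1/17)*(-10))*484 = -10/17*484 = -4840/17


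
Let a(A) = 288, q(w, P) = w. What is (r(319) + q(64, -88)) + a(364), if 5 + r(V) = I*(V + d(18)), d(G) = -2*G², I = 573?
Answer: -188170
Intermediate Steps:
r(V) = -371309 + 573*V (r(V) = -5 + 573*(V - 2*18²) = -5 + 573*(V - 2*324) = -5 + 573*(V - 648) = -5 + 573*(-648 + V) = -5 + (-371304 + 573*V) = -371309 + 573*V)
(r(319) + q(64, -88)) + a(364) = ((-371309 + 573*319) + 64) + 288 = ((-371309 + 182787) + 64) + 288 = (-188522 + 64) + 288 = -188458 + 288 = -188170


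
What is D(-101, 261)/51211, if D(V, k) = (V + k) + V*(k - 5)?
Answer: -25696/51211 ≈ -0.50177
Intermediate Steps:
D(V, k) = V + k + V*(-5 + k) (D(V, k) = (V + k) + V*(-5 + k) = V + k + V*(-5 + k))
D(-101, 261)/51211 = (261 - 4*(-101) - 101*261)/51211 = (261 + 404 - 26361)*(1/51211) = -25696*1/51211 = -25696/51211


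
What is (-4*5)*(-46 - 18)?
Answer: 1280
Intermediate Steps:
(-4*5)*(-46 - 18) = -20*(-64) = 1280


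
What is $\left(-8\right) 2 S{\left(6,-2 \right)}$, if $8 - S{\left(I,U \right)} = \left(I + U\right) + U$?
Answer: $-96$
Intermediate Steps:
$S{\left(I,U \right)} = 8 - I - 2 U$ ($S{\left(I,U \right)} = 8 - \left(\left(I + U\right) + U\right) = 8 - \left(I + 2 U\right) = 8 - I - 2 U$)
$\left(-8\right) 2 S{\left(6,-2 \right)} = \left(-8\right) 2 \left(8 - 6 - -4\right) = - 16 \left(8 - 6 + 4\right) = \left(-16\right) 6 = -96$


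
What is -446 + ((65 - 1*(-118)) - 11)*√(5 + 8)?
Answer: -446 + 172*√13 ≈ 174.15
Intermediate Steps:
-446 + ((65 - 1*(-118)) - 11)*√(5 + 8) = -446 + ((65 + 118) - 11)*√13 = -446 + (183 - 11)*√13 = -446 + 172*√13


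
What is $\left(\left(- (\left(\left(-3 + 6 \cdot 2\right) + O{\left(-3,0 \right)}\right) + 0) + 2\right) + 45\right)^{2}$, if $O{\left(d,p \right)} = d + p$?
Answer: $1681$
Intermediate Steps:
$\left(\left(- (\left(\left(-3 + 6 \cdot 2\right) + O{\left(-3,0 \right)}\right) + 0) + 2\right) + 45\right)^{2} = \left(\left(- (\left(\left(-3 + 6 \cdot 2\right) + \left(-3 + 0\right)\right) + 0) + 2\right) + 45\right)^{2} = \left(\left(- (\left(\left(-3 + 12\right) - 3\right) + 0) + 2\right) + 45\right)^{2} = \left(\left(- (\left(9 - 3\right) + 0) + 2\right) + 45\right)^{2} = \left(\left(- (6 + 0) + 2\right) + 45\right)^{2} = \left(\left(\left(-1\right) 6 + 2\right) + 45\right)^{2} = \left(\left(-6 + 2\right) + 45\right)^{2} = \left(-4 + 45\right)^{2} = 41^{2} = 1681$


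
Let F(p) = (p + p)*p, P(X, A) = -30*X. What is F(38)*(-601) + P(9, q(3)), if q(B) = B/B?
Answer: -1735958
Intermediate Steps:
q(B) = 1
F(p) = 2*p² (F(p) = (2*p)*p = 2*p²)
F(38)*(-601) + P(9, q(3)) = (2*38²)*(-601) - 30*9 = (2*1444)*(-601) - 270 = 2888*(-601) - 270 = -1735688 - 270 = -1735958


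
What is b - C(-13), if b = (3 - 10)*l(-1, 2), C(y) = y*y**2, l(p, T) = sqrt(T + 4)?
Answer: 2197 - 7*sqrt(6) ≈ 2179.9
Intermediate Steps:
l(p, T) = sqrt(4 + T)
C(y) = y**3
b = -7*sqrt(6) (b = (3 - 10)*sqrt(4 + 2) = -7*sqrt(6) ≈ -17.146)
b - C(-13) = -7*sqrt(6) - 1*(-13)**3 = -7*sqrt(6) - 1*(-2197) = -7*sqrt(6) + 2197 = 2197 - 7*sqrt(6)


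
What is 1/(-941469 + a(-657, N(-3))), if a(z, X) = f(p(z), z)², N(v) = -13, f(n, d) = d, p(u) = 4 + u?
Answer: -1/509820 ≈ -1.9615e-6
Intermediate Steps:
a(z, X) = z²
1/(-941469 + a(-657, N(-3))) = 1/(-941469 + (-657)²) = 1/(-941469 + 431649) = 1/(-509820) = -1/509820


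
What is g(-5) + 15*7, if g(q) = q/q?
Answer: 106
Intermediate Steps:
g(q) = 1
g(-5) + 15*7 = 1 + 15*7 = 1 + 105 = 106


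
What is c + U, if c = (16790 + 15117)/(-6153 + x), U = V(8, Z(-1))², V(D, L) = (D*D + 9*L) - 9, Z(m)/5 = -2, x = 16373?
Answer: 12551407/10220 ≈ 1228.1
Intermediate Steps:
Z(m) = -10 (Z(m) = 5*(-2) = -10)
V(D, L) = -9 + D² + 9*L (V(D, L) = (D² + 9*L) - 9 = -9 + D² + 9*L)
U = 1225 (U = (-9 + 8² + 9*(-10))² = (-9 + 64 - 90)² = (-35)² = 1225)
c = 31907/10220 (c = (16790 + 15117)/(-6153 + 16373) = 31907/10220 ≈ 3.1220)
c + U = 31907/10220 + 1225 = 12551407/10220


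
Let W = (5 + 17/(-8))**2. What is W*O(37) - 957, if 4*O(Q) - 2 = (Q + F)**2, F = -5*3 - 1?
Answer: -10645/256 ≈ -41.582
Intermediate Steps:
F = -16 (F = -15 - 1 = -16)
O(Q) = 1/2 + (-16 + Q)**2/4 (O(Q) = 1/2 + (Q - 16)**2/4 = 1/2 + (-16 + Q)**2/4)
W = 529/64 (W = (5 + 17*(-1/8))**2 = (5 - 17/8)**2 = (23/8)**2 = 529/64 ≈ 8.2656)
W*O(37) - 957 = 529*(1/2 + (-16 + 37)**2/4)/64 - 957 = 529*(1/2 + (1/4)*21**2)/64 - 957 = 529*(1/2 + (1/4)*441)/64 - 957 = 529*(1/2 + 441/4)/64 - 957 = (529/64)*(443/4) - 957 = 234347/256 - 957 = -10645/256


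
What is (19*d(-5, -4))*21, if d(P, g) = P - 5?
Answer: -3990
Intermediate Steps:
d(P, g) = -5 + P
(19*d(-5, -4))*21 = (19*(-5 - 5))*21 = (19*(-10))*21 = -190*21 = -3990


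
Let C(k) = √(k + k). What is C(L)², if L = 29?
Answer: 58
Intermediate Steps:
C(k) = √2*√k (C(k) = √(2*k) = √2*√k)
C(L)² = (√2*√29)² = (√58)² = 58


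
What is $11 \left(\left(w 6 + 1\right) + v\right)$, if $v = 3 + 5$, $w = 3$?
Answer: $297$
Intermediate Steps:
$v = 8$
$11 \left(\left(w 6 + 1\right) + v\right) = 11 \left(\left(3 \cdot 6 + 1\right) + 8\right) = 11 \left(\left(18 + 1\right) + 8\right) = 11 \left(19 + 8\right) = 11 \cdot 27 = 297$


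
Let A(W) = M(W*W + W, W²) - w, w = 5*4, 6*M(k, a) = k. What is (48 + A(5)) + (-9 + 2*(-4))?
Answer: 16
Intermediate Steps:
M(k, a) = k/6
w = 20
A(W) = -20 + W/6 + W²/6 (A(W) = (W*W + W)/6 - 1*20 = (W² + W)/6 - 20 = (W + W²)/6 - 20 = (W/6 + W²/6) - 20 = -20 + W/6 + W²/6)
(48 + A(5)) + (-9 + 2*(-4)) = (48 + (-20 + (⅙)*5*(1 + 5))) + (-9 + 2*(-4)) = (48 + (-20 + (⅙)*5*6)) + (-9 - 8) = (48 + (-20 + 5)) - 17 = (48 - 15) - 17 = 33 - 17 = 16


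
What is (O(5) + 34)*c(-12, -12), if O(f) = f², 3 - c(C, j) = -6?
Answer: 531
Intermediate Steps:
c(C, j) = 9 (c(C, j) = 3 - 1*(-6) = 3 + 6 = 9)
(O(5) + 34)*c(-12, -12) = (5² + 34)*9 = (25 + 34)*9 = 59*9 = 531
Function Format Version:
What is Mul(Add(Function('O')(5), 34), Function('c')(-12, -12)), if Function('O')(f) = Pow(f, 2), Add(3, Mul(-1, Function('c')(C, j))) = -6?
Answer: 531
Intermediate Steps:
Function('c')(C, j) = 9 (Function('c')(C, j) = Add(3, Mul(-1, -6)) = Add(3, 6) = 9)
Mul(Add(Function('O')(5), 34), Function('c')(-12, -12)) = Mul(Add(Pow(5, 2), 34), 9) = Mul(Add(25, 34), 9) = Mul(59, 9) = 531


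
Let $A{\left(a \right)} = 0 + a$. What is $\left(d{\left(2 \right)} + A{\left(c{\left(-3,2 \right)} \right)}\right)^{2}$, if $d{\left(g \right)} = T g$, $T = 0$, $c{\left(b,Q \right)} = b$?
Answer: $9$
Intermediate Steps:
$d{\left(g \right)} = 0$ ($d{\left(g \right)} = 0 g = 0$)
$A{\left(a \right)} = a$
$\left(d{\left(2 \right)} + A{\left(c{\left(-3,2 \right)} \right)}\right)^{2} = \left(0 - 3\right)^{2} = \left(-3\right)^{2} = 9$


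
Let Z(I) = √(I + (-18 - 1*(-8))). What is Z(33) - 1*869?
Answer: -869 + √23 ≈ -864.20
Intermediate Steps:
Z(I) = √(-10 + I) (Z(I) = √(I + (-18 + 8)) = √(I - 10) = √(-10 + I))
Z(33) - 1*869 = √(-10 + 33) - 1*869 = √23 - 869 = -869 + √23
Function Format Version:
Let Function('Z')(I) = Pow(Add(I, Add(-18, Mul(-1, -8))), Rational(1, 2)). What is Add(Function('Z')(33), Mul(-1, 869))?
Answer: Add(-869, Pow(23, Rational(1, 2))) ≈ -864.20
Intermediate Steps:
Function('Z')(I) = Pow(Add(-10, I), Rational(1, 2)) (Function('Z')(I) = Pow(Add(I, Add(-18, 8)), Rational(1, 2)) = Pow(Add(I, -10), Rational(1, 2)) = Pow(Add(-10, I), Rational(1, 2)))
Add(Function('Z')(33), Mul(-1, 869)) = Add(Pow(Add(-10, 33), Rational(1, 2)), Mul(-1, 869)) = Add(Pow(23, Rational(1, 2)), -869) = Add(-869, Pow(23, Rational(1, 2)))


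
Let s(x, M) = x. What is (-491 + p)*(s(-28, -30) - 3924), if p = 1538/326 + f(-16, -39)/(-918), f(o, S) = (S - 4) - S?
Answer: 143781071200/74817 ≈ 1.9218e+6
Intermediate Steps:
f(o, S) = -4 (f(o, S) = (-4 + S) - S = -4)
p = 353297/74817 (p = 1538/326 - 4/(-918) = 1538*(1/326) - 4*(-1/918) = 769/163 + 2/459 = 353297/74817 ≈ 4.7221)
(-491 + p)*(s(-28, -30) - 3924) = (-491 + 353297/74817)*(-28 - 3924) = -36381850/74817*(-3952) = 143781071200/74817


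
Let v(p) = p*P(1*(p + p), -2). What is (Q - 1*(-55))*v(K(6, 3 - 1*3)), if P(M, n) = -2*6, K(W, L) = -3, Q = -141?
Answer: -3096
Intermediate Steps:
P(M, n) = -12
v(p) = -12*p (v(p) = p*(-12) = -12*p)
(Q - 1*(-55))*v(K(6, 3 - 1*3)) = (-141 - 1*(-55))*(-12*(-3)) = (-141 + 55)*36 = -86*36 = -3096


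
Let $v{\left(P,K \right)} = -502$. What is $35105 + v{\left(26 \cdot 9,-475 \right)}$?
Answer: $34603$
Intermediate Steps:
$35105 + v{\left(26 \cdot 9,-475 \right)} = 35105 - 502 = 34603$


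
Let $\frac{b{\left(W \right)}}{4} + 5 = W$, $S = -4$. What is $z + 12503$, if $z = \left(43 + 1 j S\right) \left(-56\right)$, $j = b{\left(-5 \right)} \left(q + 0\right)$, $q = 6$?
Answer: $-43665$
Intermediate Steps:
$b{\left(W \right)} = -20 + 4 W$
$j = -240$ ($j = \left(-20 + 4 \left(-5\right)\right) \left(6 + 0\right) = \left(-20 - 20\right) 6 = \left(-40\right) 6 = -240$)
$z = -56168$ ($z = \left(43 + 1 \left(-240\right) \left(-4\right)\right) \left(-56\right) = \left(43 - -960\right) \left(-56\right) = \left(43 + 960\right) \left(-56\right) = 1003 \left(-56\right) = -56168$)
$z + 12503 = -56168 + 12503 = -43665$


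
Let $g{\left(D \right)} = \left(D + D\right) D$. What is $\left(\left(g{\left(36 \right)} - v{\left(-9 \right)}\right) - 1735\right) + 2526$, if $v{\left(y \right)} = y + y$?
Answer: $3401$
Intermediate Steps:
$g{\left(D \right)} = 2 D^{2}$ ($g{\left(D \right)} = 2 D D = 2 D^{2}$)
$v{\left(y \right)} = 2 y$
$\left(\left(g{\left(36 \right)} - v{\left(-9 \right)}\right) - 1735\right) + 2526 = \left(\left(2 \cdot 36^{2} - 2 \left(-9\right)\right) - 1735\right) + 2526 = \left(\left(2 \cdot 1296 - -18\right) - 1735\right) + 2526 = \left(\left(2592 + 18\right) - 1735\right) + 2526 = \left(2610 - 1735\right) + 2526 = 875 + 2526 = 3401$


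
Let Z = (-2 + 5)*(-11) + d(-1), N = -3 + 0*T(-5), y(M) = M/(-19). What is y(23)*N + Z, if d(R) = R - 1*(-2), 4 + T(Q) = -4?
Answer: -539/19 ≈ -28.368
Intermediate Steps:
T(Q) = -8 (T(Q) = -4 - 4 = -8)
d(R) = 2 + R (d(R) = R + 2 = 2 + R)
y(M) = -M/19 (y(M) = M*(-1/19) = -M/19)
N = -3 (N = -3 + 0*(-8) = -3 + 0 = -3)
Z = -32 (Z = (-2 + 5)*(-11) + (2 - 1) = 3*(-11) + 1 = -33 + 1 = -32)
y(23)*N + Z = -1/19*23*(-3) - 32 = -23/19*(-3) - 32 = 69/19 - 32 = -539/19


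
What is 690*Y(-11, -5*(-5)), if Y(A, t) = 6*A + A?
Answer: -53130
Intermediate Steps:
Y(A, t) = 7*A
690*Y(-11, -5*(-5)) = 690*(7*(-11)) = 690*(-77) = -53130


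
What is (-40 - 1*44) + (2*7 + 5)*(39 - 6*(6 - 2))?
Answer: 201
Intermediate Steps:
(-40 - 1*44) + (2*7 + 5)*(39 - 6*(6 - 2)) = (-40 - 44) + (14 + 5)*(39 - 6*4) = -84 + 19*(39 - 1*24) = -84 + 19*(39 - 24) = -84 + 19*15 = -84 + 285 = 201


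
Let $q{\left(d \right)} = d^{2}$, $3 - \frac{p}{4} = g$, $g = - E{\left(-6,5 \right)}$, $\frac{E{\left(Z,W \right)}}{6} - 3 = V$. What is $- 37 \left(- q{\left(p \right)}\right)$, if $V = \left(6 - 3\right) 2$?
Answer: $1923408$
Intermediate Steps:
$V = 6$ ($V = 3 \cdot 2 = 6$)
$E{\left(Z,W \right)} = 54$ ($E{\left(Z,W \right)} = 18 + 6 \cdot 6 = 18 + 36 = 54$)
$g = -54$ ($g = \left(-1\right) 54 = -54$)
$p = 228$ ($p = 12 - -216 = 12 + 216 = 228$)
$- 37 \left(- q{\left(p \right)}\right) = - 37 \left(- 228^{2}\right) = - 37 \left(\left(-1\right) 51984\right) = \left(-37\right) \left(-51984\right) = 1923408$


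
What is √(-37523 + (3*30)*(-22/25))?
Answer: I*√940055/5 ≈ 193.91*I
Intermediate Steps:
√(-37523 + (3*30)*(-22/25)) = √(-37523 + 90*(-22*1/25)) = √(-37523 + 90*(-22/25)) = √(-37523 - 396/5) = √(-188011/5) = I*√940055/5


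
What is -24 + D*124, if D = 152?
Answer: 18824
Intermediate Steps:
-24 + D*124 = -24 + 152*124 = -24 + 18848 = 18824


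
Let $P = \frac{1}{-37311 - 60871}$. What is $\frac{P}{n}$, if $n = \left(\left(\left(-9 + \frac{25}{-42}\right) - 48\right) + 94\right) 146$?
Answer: $- \frac{3}{1565540042} \approx -1.9163 \cdot 10^{-9}$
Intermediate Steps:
$P = - \frac{1}{98182}$ ($P = \frac{1}{-98182} = - \frac{1}{98182} \approx -1.0185 \cdot 10^{-5}$)
$n = \frac{111617}{21}$ ($n = \left(\left(\left(-9 + 25 \left(- \frac{1}{42}\right)\right) - 48\right) + 94\right) 146 = \left(\left(\left(-9 - \frac{25}{42}\right) - 48\right) + 94\right) 146 = \left(\left(- \frac{403}{42} - 48\right) + 94\right) 146 = \left(- \frac{2419}{42} + 94\right) 146 = \frac{1529}{42} \cdot 146 = \frac{111617}{21} \approx 5315.1$)
$\frac{P}{n} = - \frac{1}{98182 \cdot \frac{111617}{21}} = \left(- \frac{1}{98182}\right) \frac{21}{111617} = - \frac{3}{1565540042}$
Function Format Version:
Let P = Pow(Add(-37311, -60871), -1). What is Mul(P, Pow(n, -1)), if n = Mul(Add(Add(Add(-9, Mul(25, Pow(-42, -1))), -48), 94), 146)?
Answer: Rational(-3, 1565540042) ≈ -1.9163e-9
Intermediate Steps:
P = Rational(-1, 98182) (P = Pow(-98182, -1) = Rational(-1, 98182) ≈ -1.0185e-5)
n = Rational(111617, 21) (n = Mul(Add(Add(Add(-9, Mul(25, Rational(-1, 42))), -48), 94), 146) = Mul(Add(Add(Add(-9, Rational(-25, 42)), -48), 94), 146) = Mul(Add(Add(Rational(-403, 42), -48), 94), 146) = Mul(Add(Rational(-2419, 42), 94), 146) = Mul(Rational(1529, 42), 146) = Rational(111617, 21) ≈ 5315.1)
Mul(P, Pow(n, -1)) = Mul(Rational(-1, 98182), Pow(Rational(111617, 21), -1)) = Mul(Rational(-1, 98182), Rational(21, 111617)) = Rational(-3, 1565540042)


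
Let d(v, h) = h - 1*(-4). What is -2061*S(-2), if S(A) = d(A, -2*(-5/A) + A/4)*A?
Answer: -6183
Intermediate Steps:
d(v, h) = 4 + h (d(v, h) = h + 4 = 4 + h)
S(A) = A*(4 + 10/A + A/4) (S(A) = (4 + (-2*(-5/A) + A/4))*A = (4 + (-(-10)/A + A/4))*A = (4 + (10/A + A/4))*A = (4 + 10/A + A/4)*A = A*(4 + 10/A + A/4))
-2061*S(-2) = -2061*(10 + 4*(-2) + (1/4)*(-2)**2) = -2061*(10 - 8 + (1/4)*4) = -2061*(10 - 8 + 1) = -2061*3 = -6183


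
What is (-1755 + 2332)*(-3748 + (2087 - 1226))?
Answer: -1665799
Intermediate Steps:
(-1755 + 2332)*(-3748 + (2087 - 1226)) = 577*(-3748 + 861) = 577*(-2887) = -1665799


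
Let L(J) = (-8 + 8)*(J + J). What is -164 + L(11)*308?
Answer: -164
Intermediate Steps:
L(J) = 0 (L(J) = 0*(2*J) = 0)
-164 + L(11)*308 = -164 + 0*308 = -164 + 0 = -164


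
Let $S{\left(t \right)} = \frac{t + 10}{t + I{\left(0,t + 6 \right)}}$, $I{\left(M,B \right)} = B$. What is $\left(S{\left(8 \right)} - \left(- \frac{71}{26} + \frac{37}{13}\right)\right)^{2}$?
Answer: $\frac{40401}{81796} \approx 0.49392$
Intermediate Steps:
$S{\left(t \right)} = \frac{10 + t}{6 + 2 t}$ ($S{\left(t \right)} = \frac{t + 10}{t + \left(t + 6\right)} = \frac{10 + t}{t + \left(6 + t\right)} = \frac{10 + t}{6 + 2 t}$)
$\left(S{\left(8 \right)} - \left(- \frac{71}{26} + \frac{37}{13}\right)\right)^{2} = \left(\frac{10 + 8}{2 \left(3 + 8\right)} - \left(- \frac{71}{26} + \frac{37}{13}\right)\right)^{2} = \left(\frac{1}{2} \cdot \frac{1}{11} \cdot 18 - \frac{3}{26}\right)^{2} = \left(\frac{1}{2} \cdot \frac{1}{11} \cdot 18 + \left(- \frac{37}{13} + \frac{71}{26}\right)\right)^{2} = \left(\frac{9}{11} - \frac{3}{26}\right)^{2} = \left(\frac{201}{286}\right)^{2} = \frac{40401}{81796}$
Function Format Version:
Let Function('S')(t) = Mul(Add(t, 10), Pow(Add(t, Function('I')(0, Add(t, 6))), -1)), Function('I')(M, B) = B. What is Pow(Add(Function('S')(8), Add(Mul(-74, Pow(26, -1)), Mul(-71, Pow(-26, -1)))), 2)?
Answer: Rational(40401, 81796) ≈ 0.49392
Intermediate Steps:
Function('S')(t) = Mul(Pow(Add(6, Mul(2, t)), -1), Add(10, t)) (Function('S')(t) = Mul(Add(t, 10), Pow(Add(t, Add(t, 6)), -1)) = Mul(Add(10, t), Pow(Add(t, Add(6, t)), -1)) = Mul(Add(10, t), Pow(Add(6, Mul(2, t)), -1)) = Mul(Pow(Add(6, Mul(2, t)), -1), Add(10, t)))
Pow(Add(Function('S')(8), Add(Mul(-74, Pow(26, -1)), Mul(-71, Pow(-26, -1)))), 2) = Pow(Add(Mul(Rational(1, 2), Pow(Add(3, 8), -1), Add(10, 8)), Add(Mul(-74, Pow(26, -1)), Mul(-71, Pow(-26, -1)))), 2) = Pow(Add(Mul(Rational(1, 2), Pow(11, -1), 18), Add(Mul(-74, Rational(1, 26)), Mul(-71, Rational(-1, 26)))), 2) = Pow(Add(Mul(Rational(1, 2), Rational(1, 11), 18), Add(Rational(-37, 13), Rational(71, 26))), 2) = Pow(Add(Rational(9, 11), Rational(-3, 26)), 2) = Pow(Rational(201, 286), 2) = Rational(40401, 81796)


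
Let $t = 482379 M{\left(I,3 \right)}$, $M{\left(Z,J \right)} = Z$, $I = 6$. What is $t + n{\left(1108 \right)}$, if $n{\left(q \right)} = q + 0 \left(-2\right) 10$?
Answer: $2895382$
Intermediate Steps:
$t = 2894274$ ($t = 482379 \cdot 6 = 2894274$)
$n{\left(q \right)} = q$ ($n{\left(q \right)} = q + 0 \cdot 10 = q + 0 = q$)
$t + n{\left(1108 \right)} = 2894274 + 1108 = 2895382$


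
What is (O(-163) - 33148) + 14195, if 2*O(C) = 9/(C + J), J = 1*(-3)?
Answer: -6292405/332 ≈ -18953.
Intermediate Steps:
J = -3
O(C) = 9/(2*(-3 + C)) (O(C) = (9/(C - 3))/2 = (9/(-3 + C))/2 = 9/(2*(-3 + C)))
(O(-163) - 33148) + 14195 = (9/(2*(-3 - 163)) - 33148) + 14195 = ((9/2)/(-166) - 33148) + 14195 = ((9/2)*(-1/166) - 33148) + 14195 = (-9/332 - 33148) + 14195 = -11005145/332 + 14195 = -6292405/332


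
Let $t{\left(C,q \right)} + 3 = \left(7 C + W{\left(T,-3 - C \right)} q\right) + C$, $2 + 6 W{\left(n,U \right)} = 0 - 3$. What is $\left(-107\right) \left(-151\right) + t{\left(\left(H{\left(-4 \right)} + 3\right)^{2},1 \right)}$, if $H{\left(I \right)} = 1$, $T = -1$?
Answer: $\frac{97687}{6} \approx 16281.0$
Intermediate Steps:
$W{\left(n,U \right)} = - \frac{5}{6}$ ($W{\left(n,U \right)} = - \frac{1}{3} + \frac{0 - 3}{6} = - \frac{1}{3} + \frac{1}{6} \left(-3\right) = - \frac{1}{3} - \frac{1}{2} = - \frac{5}{6}$)
$t{\left(C,q \right)} = -3 + 8 C - \frac{5 q}{6}$ ($t{\left(C,q \right)} = -3 + \left(\left(7 C - \frac{5 q}{6}\right) + C\right) = -3 + \left(8 C - \frac{5 q}{6}\right) = -3 + 8 C - \frac{5 q}{6}$)
$\left(-107\right) \left(-151\right) + t{\left(\left(H{\left(-4 \right)} + 3\right)^{2},1 \right)} = \left(-107\right) \left(-151\right) - \left(\frac{23}{6} - 8 \left(1 + 3\right)^{2}\right) = 16157 - \left(\frac{23}{6} - 128\right) = 16157 - - \frac{745}{6} = 16157 + \frac{745}{6} = \frac{97687}{6}$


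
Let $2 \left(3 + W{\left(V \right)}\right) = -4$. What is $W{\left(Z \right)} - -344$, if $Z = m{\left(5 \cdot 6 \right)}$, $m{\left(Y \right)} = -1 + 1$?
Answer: $339$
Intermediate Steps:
$m{\left(Y \right)} = 0$
$Z = 0$
$W{\left(V \right)} = -5$ ($W{\left(V \right)} = -3 + \frac{1}{2} \left(-4\right) = -3 - 2 = -5$)
$W{\left(Z \right)} - -344 = -5 - -344 = -5 + 344 = 339$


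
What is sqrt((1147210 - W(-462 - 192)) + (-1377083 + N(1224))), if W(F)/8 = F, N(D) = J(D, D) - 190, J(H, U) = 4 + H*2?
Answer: I*sqrt(222379) ≈ 471.57*I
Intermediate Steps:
J(H, U) = 4 + 2*H
N(D) = -186 + 2*D (N(D) = (4 + 2*D) - 190 = -186 + 2*D)
W(F) = 8*F
sqrt((1147210 - W(-462 - 192)) + (-1377083 + N(1224))) = sqrt((1147210 - 8*(-462 - 192)) + (-1377083 + (-186 + 2*1224))) = sqrt((1147210 - 8*(-654)) + (-1377083 + (-186 + 2448))) = sqrt((1147210 - 1*(-5232)) + (-1377083 + 2262)) = sqrt((1147210 + 5232) - 1374821) = sqrt(1152442 - 1374821) = sqrt(-222379) = I*sqrt(222379)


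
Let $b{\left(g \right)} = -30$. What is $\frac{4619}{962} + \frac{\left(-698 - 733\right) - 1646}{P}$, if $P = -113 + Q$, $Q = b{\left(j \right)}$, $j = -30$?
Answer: $\frac{278507}{10582} \approx 26.319$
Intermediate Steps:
$Q = -30$
$P = -143$ ($P = -113 - 30 = -143$)
$\frac{4619}{962} + \frac{\left(-698 - 733\right) - 1646}{P} = \frac{4619}{962} + \frac{\left(-698 - 733\right) - 1646}{-143} = 4619 \cdot \frac{1}{962} + \left(-1431 - 1646\right) \left(- \frac{1}{143}\right) = \frac{4619}{962} - - \frac{3077}{143} = \frac{4619}{962} + \frac{3077}{143} = \frac{278507}{10582}$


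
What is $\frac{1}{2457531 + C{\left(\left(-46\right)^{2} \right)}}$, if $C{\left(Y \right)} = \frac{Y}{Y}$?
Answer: $\frac{1}{2457532} \approx 4.0691 \cdot 10^{-7}$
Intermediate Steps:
$C{\left(Y \right)} = 1$
$\frac{1}{2457531 + C{\left(\left(-46\right)^{2} \right)}} = \frac{1}{2457531 + 1} = \frac{1}{2457532}$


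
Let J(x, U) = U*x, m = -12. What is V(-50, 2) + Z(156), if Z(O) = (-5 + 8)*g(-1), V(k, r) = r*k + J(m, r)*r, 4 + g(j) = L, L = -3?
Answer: -169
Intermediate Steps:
g(j) = -7 (g(j) = -4 - 3 = -7)
V(k, r) = -12*r**2 + k*r (V(k, r) = r*k + (r*(-12))*r = k*r + (-12*r)*r = k*r - 12*r**2 = -12*r**2 + k*r)
Z(O) = -21 (Z(O) = (-5 + 8)*(-7) = 3*(-7) = -21)
V(-50, 2) + Z(156) = 2*(-50 - 12*2) - 21 = 2*(-50 - 24) - 21 = 2*(-74) - 21 = -148 - 21 = -169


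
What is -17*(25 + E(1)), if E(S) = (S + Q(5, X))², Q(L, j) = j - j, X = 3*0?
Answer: -442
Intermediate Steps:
X = 0
Q(L, j) = 0
E(S) = S² (E(S) = (S + 0)² = S²)
-17*(25 + E(1)) = -17*(25 + 1²) = -17*(25 + 1) = -17*26 = -442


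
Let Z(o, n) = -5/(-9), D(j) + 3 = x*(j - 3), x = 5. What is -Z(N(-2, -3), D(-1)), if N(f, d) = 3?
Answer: -5/9 ≈ -0.55556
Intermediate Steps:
D(j) = -18 + 5*j (D(j) = -3 + 5*(j - 3) = -3 + 5*(-3 + j) = -3 + (-15 + 5*j) = -18 + 5*j)
Z(o, n) = 5/9 (Z(o, n) = -5*(-⅑) = 5/9)
-Z(N(-2, -3), D(-1)) = -1*5/9 = -5/9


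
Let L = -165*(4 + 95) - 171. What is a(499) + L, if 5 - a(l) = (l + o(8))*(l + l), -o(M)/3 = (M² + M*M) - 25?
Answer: -206121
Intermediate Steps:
o(M) = 75 - 6*M² (o(M) = -3*((M² + M*M) - 25) = -3*((M² + M²) - 25) = -3*(2*M² - 25) = -3*(-25 + 2*M²) = 75 - 6*M²)
L = -16506 (L = -165*99 - 171 = -16335 - 171 = -16506)
a(l) = 5 - 2*l*(-309 + l) (a(l) = 5 - (l + (75 - 6*8²))*(l + l) = 5 - (l + (75 - 6*64))*2*l = 5 - (l + (75 - 384))*2*l = 5 - (l - 309)*2*l = 5 - (-309 + l)*2*l = 5 - 2*l*(-309 + l))
a(499) + L = (5 - 2*499² + 618*499) - 16506 = (5 - 2*249001 + 308382) - 16506 = (5 - 498002 + 308382) - 16506 = -189615 - 16506 = -206121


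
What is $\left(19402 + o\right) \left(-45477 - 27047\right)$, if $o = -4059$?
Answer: $-1112735732$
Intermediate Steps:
$\left(19402 + o\right) \left(-45477 - 27047\right) = \left(19402 - 4059\right) \left(-45477 - 27047\right) = 15343 \left(-72524\right) = -1112735732$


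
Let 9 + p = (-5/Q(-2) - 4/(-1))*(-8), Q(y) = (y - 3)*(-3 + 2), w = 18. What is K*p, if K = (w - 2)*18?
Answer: -9504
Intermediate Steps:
Q(y) = 3 - y (Q(y) = (-3 + y)*(-1) = 3 - y)
K = 288 (K = (18 - 2)*18 = 16*18 = 288)
p = -33 (p = -9 + (-5/(3 - 1*(-2)) - 4/(-1))*(-8) = -9 + (-5/(3 + 2) - 4*(-1))*(-8) = -9 + (-5/5 + 4)*(-8) = -9 + (-5*⅕ + 4)*(-8) = -9 + (-1 + 4)*(-8) = -9 + 3*(-8) = -9 - 24 = -33)
K*p = 288*(-33) = -9504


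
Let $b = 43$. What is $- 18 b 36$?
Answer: $-27864$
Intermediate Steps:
$- 18 b 36 = \left(-18\right) 43 \cdot 36 = \left(-774\right) 36 = -27864$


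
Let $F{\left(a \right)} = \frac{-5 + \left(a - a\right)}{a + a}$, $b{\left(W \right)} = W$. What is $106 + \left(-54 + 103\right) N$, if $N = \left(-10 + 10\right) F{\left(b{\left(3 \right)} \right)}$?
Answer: $106$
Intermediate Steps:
$F{\left(a \right)} = - \frac{5}{2 a}$ ($F{\left(a \right)} = \frac{-5 + 0}{2 a} = - 5 \frac{1}{2 a} = - \frac{5}{2 a}$)
$N = 0$ ($N = \left(-10 + 10\right) \left(- \frac{5}{2 \cdot 3}\right) = 0 \left(\left(- \frac{5}{2}\right) \frac{1}{3}\right) = 0 \left(- \frac{5}{6}\right) = 0$)
$106 + \left(-54 + 103\right) N = 106 + \left(-54 + 103\right) 0 = 106 + 49 \cdot 0 = 106 + 0 = 106$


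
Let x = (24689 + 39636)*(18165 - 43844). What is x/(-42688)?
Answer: 1651801675/42688 ≈ 38695.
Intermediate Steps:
x = -1651801675 (x = 64325*(-25679) = -1651801675)
x/(-42688) = -1651801675/(-42688) = -1651801675*(-1/42688) = 1651801675/42688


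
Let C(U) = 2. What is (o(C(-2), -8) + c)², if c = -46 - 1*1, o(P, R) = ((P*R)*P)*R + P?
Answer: 44521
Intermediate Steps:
o(P, R) = P + P²*R² (o(P, R) = (R*P²)*R + P = P²*R² + P = P + P²*R²)
c = -47 (c = -46 - 1 = -47)
(o(C(-2), -8) + c)² = (2*(1 + 2*(-8)²) - 47)² = (2*(1 + 2*64) - 47)² = (2*(1 + 128) - 47)² = (2*129 - 47)² = (258 - 47)² = 211² = 44521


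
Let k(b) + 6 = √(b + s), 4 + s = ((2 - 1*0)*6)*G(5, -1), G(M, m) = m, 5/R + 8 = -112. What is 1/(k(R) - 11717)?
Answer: -281352/3298289881 - 2*I*√2310/3298289881 ≈ -8.5302e-5 - 2.9144e-8*I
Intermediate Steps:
R = -1/24 (R = 5/(-8 - 112) = 5/(-120) = 5*(-1/120) = -1/24 ≈ -0.041667)
s = -16 (s = -4 + ((2 - 1*0)*6)*(-1) = -4 + ((2 + 0)*6)*(-1) = -4 + (2*6)*(-1) = -4 + 12*(-1) = -4 - 12 = -16)
k(b) = -6 + √(-16 + b) (k(b) = -6 + √(b - 16) = -6 + √(-16 + b))
1/(k(R) - 11717) = 1/((-6 + √(-16 - 1/24)) - 11717) = 1/((-6 + √(-385/24)) - 11717) = 1/((-6 + I*√2310/12) - 11717) = 1/(-11723 + I*√2310/12)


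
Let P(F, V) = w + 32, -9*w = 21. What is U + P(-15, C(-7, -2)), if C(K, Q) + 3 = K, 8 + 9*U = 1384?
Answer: 1643/9 ≈ 182.56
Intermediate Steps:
w = -7/3 (w = -⅑*21 = -7/3 ≈ -2.3333)
U = 1376/9 (U = -8/9 + (⅑)*1384 = -8/9 + 1384/9 = 1376/9 ≈ 152.89)
C(K, Q) = -3 + K
P(F, V) = 89/3 (P(F, V) = -7/3 + 32 = 89/3)
U + P(-15, C(-7, -2)) = 1376/9 + 89/3 = 1643/9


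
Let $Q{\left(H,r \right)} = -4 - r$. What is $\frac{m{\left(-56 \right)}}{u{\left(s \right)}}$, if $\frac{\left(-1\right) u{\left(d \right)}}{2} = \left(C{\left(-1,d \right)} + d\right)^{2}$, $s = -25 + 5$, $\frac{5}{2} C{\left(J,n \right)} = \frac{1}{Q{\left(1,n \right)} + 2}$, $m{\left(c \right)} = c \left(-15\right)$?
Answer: $- \frac{850500}{808201} \approx -1.0523$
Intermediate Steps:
$m{\left(c \right)} = - 15 c$
$C{\left(J,n \right)} = \frac{2}{5 \left(-2 - n\right)}$ ($C{\left(J,n \right)} = \frac{2}{5 \left(\left(-4 - n\right) + 2\right)} = \frac{2}{5 \left(-2 - n\right)}$)
$s = -20$
$u{\left(d \right)} = - 2 \left(d - \frac{2}{10 + 5 d}\right)^{2}$ ($u{\left(d \right)} = - 2 \left(- \frac{2}{10 + 5 d} + d\right)^{2} = - 2 \left(d - \frac{2}{10 + 5 d}\right)^{2}$)
$\frac{m{\left(-56 \right)}}{u{\left(s \right)}} = \frac{\left(-15\right) \left(-56\right)}{\left(- \frac{2}{25}\right) \left(-2 + 5 \left(-20\right) \left(2 - 20\right)\right)^{2} \frac{1}{\left(2 - 20\right)^{2}}} = \frac{840}{\left(- \frac{2}{25}\right) \left(-2 + 5 \left(-20\right) \left(-18\right)\right)^{2} \cdot \frac{1}{324}} = \frac{840}{\left(- \frac{2}{25}\right) \left(-2 + 1800\right)^{2} \cdot \frac{1}{324}} = \frac{840}{\left(- \frac{2}{25}\right) 1798^{2} \cdot \frac{1}{324}} = \frac{840}{\left(- \frac{2}{25}\right) 3232804 \cdot \frac{1}{324}} = \frac{840}{- \frac{1616402}{2025}} = 840 \left(- \frac{2025}{1616402}\right) = - \frac{850500}{808201}$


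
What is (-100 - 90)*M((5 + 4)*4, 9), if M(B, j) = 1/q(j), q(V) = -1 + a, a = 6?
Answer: -38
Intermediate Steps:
q(V) = 5 (q(V) = -1 + 6 = 5)
M(B, j) = 1/5
(-100 - 90)*M((5 + 4)*4, 9) = (-100 - 90)*(1/5) = -190*1/5 = -38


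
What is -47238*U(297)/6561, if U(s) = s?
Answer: -173206/81 ≈ -2138.3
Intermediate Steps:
-47238*U(297)/6561 = -47238/(9⁴/297) = -47238/(6561*(1/297)) = -47238/243/11 = -47238*11/243 = -173206/81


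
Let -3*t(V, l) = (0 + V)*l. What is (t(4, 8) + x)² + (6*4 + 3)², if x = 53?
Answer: 22690/9 ≈ 2521.1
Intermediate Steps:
t(V, l) = -V*l/3 (t(V, l) = -(0 + V)*l/3 = -V*l/3)
(t(4, 8) + x)² + (6*4 + 3)² = (-⅓*4*8 + 53)² + (6*4 + 3)² = (-32/3 + 53)² + (24 + 3)² = (127/3)² + 27² = 16129/9 + 729 = 22690/9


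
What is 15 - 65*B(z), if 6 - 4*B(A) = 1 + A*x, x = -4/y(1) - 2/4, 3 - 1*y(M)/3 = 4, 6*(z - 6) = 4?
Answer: 865/36 ≈ 24.028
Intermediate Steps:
z = 20/3 (z = 6 + (⅙)*4 = 6 + ⅔ = 20/3 ≈ 6.6667)
y(M) = -3 (y(M) = 9 - 3*4 = 9 - 12 = -3)
x = ⅚ (x = -4/(-3) - 2/4 = -4*(-⅓) - 2*¼ = 4/3 - ½ = ⅚ ≈ 0.83333)
B(A) = 5/4 - 5*A/24 (B(A) = 3/2 - (1 + A*(⅚))/4 = 3/2 - (1 + 5*A/6)/4 = 3/2 + (-¼ - 5*A/24) = 5/4 - 5*A/24)
15 - 65*B(z) = 15 - 65*(5/4 - 5/24*20/3) = 15 - 65*(5/4 - 25/18) = 15 - 65*(-5/36) = 15 + 325/36 = 865/36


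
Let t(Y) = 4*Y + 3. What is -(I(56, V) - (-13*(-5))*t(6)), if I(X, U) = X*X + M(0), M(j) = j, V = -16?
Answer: -1381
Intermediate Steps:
t(Y) = 3 + 4*Y
I(X, U) = X² (I(X, U) = X*X + 0 = X² + 0 = X²)
-(I(56, V) - (-13*(-5))*t(6)) = -(56² - (-13*(-5))*(3 + 4*6)) = -(3136 - 65*(3 + 24)) = -(3136 - 65*27) = -(3136 - 1*1755) = -(3136 - 1755) = -1*1381 = -1381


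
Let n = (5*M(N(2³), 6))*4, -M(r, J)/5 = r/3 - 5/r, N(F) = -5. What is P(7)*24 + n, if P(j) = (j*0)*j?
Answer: 200/3 ≈ 66.667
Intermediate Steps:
P(j) = 0 (P(j) = 0*j = 0)
M(r, J) = 25/r - 5*r/3 (M(r, J) = -5*(r/3 - 5/r) = -5*(-5/r + r/3) = 25/r - 5*r/3)
n = 200/3 (n = (5*(25/(-5) - 5/3*(-5)))*4 = (5*(25*(-⅕) + 25/3))*4 = (5*(-5 + 25/3))*4 = (5*(10/3))*4 = (50/3)*4 = 200/3 ≈ 66.667)
P(7)*24 + n = 0*24 + 200/3 = 0 + 200/3 = 200/3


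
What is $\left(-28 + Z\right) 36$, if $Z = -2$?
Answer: $-1080$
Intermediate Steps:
$\left(-28 + Z\right) 36 = \left(-28 - 2\right) 36 = \left(-30\right) 36 = -1080$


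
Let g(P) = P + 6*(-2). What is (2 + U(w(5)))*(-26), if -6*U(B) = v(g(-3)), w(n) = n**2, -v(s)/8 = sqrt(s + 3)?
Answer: -52 - 208*I*sqrt(3)/3 ≈ -52.0 - 120.09*I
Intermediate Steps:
g(P) = -12 + P (g(P) = P - 12 = -12 + P)
v(s) = -8*sqrt(3 + s) (v(s) = -8*sqrt(s + 3) = -8*sqrt(3 + s))
U(B) = 8*I*sqrt(3)/3 (U(B) = -(-4)*sqrt(3 + (-12 - 3))/3 = -(-4)*sqrt(3 - 15)/3 = -(-4)*sqrt(-12)/3 = -(-4)*2*I*sqrt(3)/3 = -(-8)*I*sqrt(3)/3 = 8*I*sqrt(3)/3)
(2 + U(w(5)))*(-26) = (2 + 8*I*sqrt(3)/3)*(-26) = -52 - 208*I*sqrt(3)/3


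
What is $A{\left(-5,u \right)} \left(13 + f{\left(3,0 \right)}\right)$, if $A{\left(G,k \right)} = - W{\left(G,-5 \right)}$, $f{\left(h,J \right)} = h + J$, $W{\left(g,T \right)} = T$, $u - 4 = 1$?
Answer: $80$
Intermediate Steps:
$u = 5$ ($u = 4 + 1 = 5$)
$f{\left(h,J \right)} = J + h$
$A{\left(G,k \right)} = 5$ ($A{\left(G,k \right)} = \left(-1\right) \left(-5\right) = 5$)
$A{\left(-5,u \right)} \left(13 + f{\left(3,0 \right)}\right) = 5 \left(13 + \left(0 + 3\right)\right) = 5 \left(13 + 3\right) = 5 \cdot 16 = 80$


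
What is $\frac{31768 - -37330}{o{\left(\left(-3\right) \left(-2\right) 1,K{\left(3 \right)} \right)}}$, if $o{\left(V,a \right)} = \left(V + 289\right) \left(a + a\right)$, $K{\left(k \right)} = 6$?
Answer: $\frac{34549}{1770} \approx 19.519$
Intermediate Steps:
$o{\left(V,a \right)} = 2 a \left(289 + V\right)$ ($o{\left(V,a \right)} = \left(289 + V\right) 2 a = 2 a \left(289 + V\right)$)
$\frac{31768 - -37330}{o{\left(\left(-3\right) \left(-2\right) 1,K{\left(3 \right)} \right)}} = \frac{31768 - -37330}{2 \cdot 6 \left(289 + \left(-3\right) \left(-2\right) 1\right)} = \frac{31768 + 37330}{2 \cdot 6 \left(289 + 6 \cdot 1\right)} = \frac{69098}{2 \cdot 6 \left(289 + 6\right)} = \frac{69098}{2 \cdot 6 \cdot 295} = \frac{69098}{3540} = 69098 \cdot \frac{1}{3540} = \frac{34549}{1770}$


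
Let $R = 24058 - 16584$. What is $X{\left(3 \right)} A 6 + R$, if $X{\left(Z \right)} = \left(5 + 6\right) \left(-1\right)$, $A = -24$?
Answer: $9058$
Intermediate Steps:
$X{\left(Z \right)} = -11$ ($X{\left(Z \right)} = 11 \left(-1\right) = -11$)
$R = 7474$ ($R = 24058 - 16584 = 7474$)
$X{\left(3 \right)} A 6 + R = \left(-11\right) \left(-24\right) 6 + 7474 = 264 \cdot 6 + 7474 = 1584 + 7474 = 9058$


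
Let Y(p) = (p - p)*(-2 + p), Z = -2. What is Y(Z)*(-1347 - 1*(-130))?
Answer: 0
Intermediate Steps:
Y(p) = 0 (Y(p) = 0*(-2 + p) = 0)
Y(Z)*(-1347 - 1*(-130)) = 0*(-1347 - 1*(-130)) = 0*(-1347 + 130) = 0*(-1217) = 0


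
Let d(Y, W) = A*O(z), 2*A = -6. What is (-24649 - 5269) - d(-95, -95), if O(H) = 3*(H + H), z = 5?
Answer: -29828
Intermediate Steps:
A = -3 (A = (½)*(-6) = -3)
O(H) = 6*H (O(H) = 3*(2*H) = 6*H)
d(Y, W) = -90 (d(Y, W) = -18*5 = -3*30 = -90)
(-24649 - 5269) - d(-95, -95) = (-24649 - 5269) - 1*(-90) = -29918 + 90 = -29828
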